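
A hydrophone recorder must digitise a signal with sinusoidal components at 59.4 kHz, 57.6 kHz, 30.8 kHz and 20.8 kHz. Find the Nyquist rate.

118.8 kHz

Highest-frequency component: 59.4 kHz.
Nyquist rate = 2 × 59.4 kHz = 118.8 kHz.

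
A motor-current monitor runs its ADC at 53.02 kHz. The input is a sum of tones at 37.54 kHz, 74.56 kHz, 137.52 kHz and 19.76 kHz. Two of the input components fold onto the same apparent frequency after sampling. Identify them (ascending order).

fs/2 = 26.51 kHz.
37.54 kHz > fs/2 = 26.51 kHz, folds to fs − 37.54 kHz = 15.48 kHz.
74.56 kHz mod fs = 21.54 kHz.
21.54 kHz ≤ fs/2 = 26.51 kHz, appears at 21.54 kHz.
137.52 kHz mod fs = 31.48 kHz.
31.48 kHz > fs/2 = 26.51 kHz, folds to fs − 31.48 kHz = 21.54 kHz.
19.76 kHz ≤ fs/2 = 26.51 kHz, passes unchanged.
74.56 kHz and 137.52 kHz both map to 21.54 kHz.

74.56 kHz, 137.52 kHz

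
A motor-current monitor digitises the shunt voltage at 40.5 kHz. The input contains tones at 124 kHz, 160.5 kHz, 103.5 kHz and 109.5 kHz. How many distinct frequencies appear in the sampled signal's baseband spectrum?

4

fs/2 = 20.25 kHz.
124 kHz mod fs = 2.5 kHz.
2.5 kHz ≤ fs/2 = 20.25 kHz, appears at 2.5 kHz.
160.5 kHz mod fs = 39 kHz.
39 kHz > fs/2 = 20.25 kHz, folds to fs − 39 kHz = 1.5 kHz.
103.5 kHz mod fs = 22.5 kHz.
22.5 kHz > fs/2 = 20.25 kHz, folds to fs − 22.5 kHz = 18 kHz.
109.5 kHz mod fs = 28.5 kHz.
28.5 kHz > fs/2 = 20.25 kHz, folds to fs − 28.5 kHz = 12 kHz.
Distinct values: {1.5 kHz, 2.5 kHz, 12 kHz, 18 kHz} → 4.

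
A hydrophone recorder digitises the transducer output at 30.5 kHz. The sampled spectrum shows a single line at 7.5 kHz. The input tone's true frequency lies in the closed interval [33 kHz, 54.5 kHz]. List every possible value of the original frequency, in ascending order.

Frequencies that alias to 7.5 kHz are k·fs ± 7.5 kHz for integer k ≥ 0.
k=0: 7.5 kHz.
k=1: 23 kHz, 38 kHz.
k=2: 53.5 kHz, 68.5 kHz.
k=3: 84 kHz, 99 kHz.
Within [33 kHz, 54.5 kHz]: 38 kHz, 53.5 kHz.

38 kHz, 53.5 kHz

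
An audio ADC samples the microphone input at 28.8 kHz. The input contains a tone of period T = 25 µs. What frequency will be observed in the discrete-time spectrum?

T = 25 µs → f = 1/T = 40 kHz.
40 kHz mod fs = 11.2 kHz.
11.2 kHz ≤ fs/2 = 14.4 kHz, appears at 11.2 kHz.

11.2 kHz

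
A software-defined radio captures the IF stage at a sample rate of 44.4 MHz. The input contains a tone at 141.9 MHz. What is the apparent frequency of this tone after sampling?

8.7 MHz

141.9 MHz mod fs = 8.7 MHz.
8.7 MHz ≤ fs/2 = 22.2 MHz, appears at 8.7 MHz.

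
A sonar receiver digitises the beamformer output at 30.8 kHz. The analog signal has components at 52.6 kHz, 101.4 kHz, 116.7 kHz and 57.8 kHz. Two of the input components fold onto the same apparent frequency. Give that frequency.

fs/2 = 15.4 kHz.
52.6 kHz mod fs = 21.8 kHz.
21.8 kHz > fs/2 = 15.4 kHz, folds to fs − 21.8 kHz = 9 kHz.
101.4 kHz mod fs = 9 kHz.
9 kHz ≤ fs/2 = 15.4 kHz, appears at 9 kHz.
116.7 kHz mod fs = 24.3 kHz.
24.3 kHz > fs/2 = 15.4 kHz, folds to fs − 24.3 kHz = 6.5 kHz.
57.8 kHz mod fs = 27 kHz.
27 kHz > fs/2 = 15.4 kHz, folds to fs − 27 kHz = 3.8 kHz.
52.6 kHz and 101.4 kHz both map to 9 kHz.

9 kHz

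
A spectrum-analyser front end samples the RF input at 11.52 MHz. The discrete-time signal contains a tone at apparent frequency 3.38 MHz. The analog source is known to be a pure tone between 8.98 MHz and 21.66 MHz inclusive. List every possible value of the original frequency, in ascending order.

Frequencies that alias to 3.38 MHz are k·fs ± 3.38 MHz for integer k ≥ 0.
k=0: 3.38 MHz.
k=1: 8.14 MHz, 14.9 MHz.
k=2: 19.66 MHz, 26.42 MHz.
k=3: 31.18 MHz, 37.94 MHz.
Within [8.98 MHz, 21.66 MHz]: 14.9 MHz, 19.66 MHz.

14.9 MHz, 19.66 MHz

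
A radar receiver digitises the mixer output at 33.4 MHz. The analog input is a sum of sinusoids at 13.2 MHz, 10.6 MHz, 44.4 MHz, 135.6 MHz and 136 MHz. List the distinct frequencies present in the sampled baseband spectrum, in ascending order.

fs/2 = 16.7 MHz.
13.2 MHz ≤ fs/2 = 16.7 MHz, passes unchanged.
10.6 MHz ≤ fs/2 = 16.7 MHz, passes unchanged.
44.4 MHz mod fs = 11 MHz.
11 MHz ≤ fs/2 = 16.7 MHz, appears at 11 MHz.
135.6 MHz mod fs = 2 MHz.
2 MHz ≤ fs/2 = 16.7 MHz, appears at 2 MHz.
136 MHz mod fs = 2.4 MHz.
2.4 MHz ≤ fs/2 = 16.7 MHz, appears at 2.4 MHz.
Distinct values: {2 MHz, 2.4 MHz, 10.6 MHz, 11 MHz, 13.2 MHz}.

2 MHz, 2.4 MHz, 10.6 MHz, 11 MHz, 13.2 MHz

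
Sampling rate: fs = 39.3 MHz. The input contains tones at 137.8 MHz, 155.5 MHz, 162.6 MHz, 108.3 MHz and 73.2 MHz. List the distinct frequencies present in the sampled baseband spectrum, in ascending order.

1.7 MHz, 5.4 MHz, 9.6 MHz, 19.4 MHz

fs/2 = 19.65 MHz.
137.8 MHz mod fs = 19.9 MHz.
19.9 MHz > fs/2 = 19.65 MHz, folds to fs − 19.9 MHz = 19.4 MHz.
155.5 MHz mod fs = 37.6 MHz.
37.6 MHz > fs/2 = 19.65 MHz, folds to fs − 37.6 MHz = 1.7 MHz.
162.6 MHz mod fs = 5.4 MHz.
5.4 MHz ≤ fs/2 = 19.65 MHz, appears at 5.4 MHz.
108.3 MHz mod fs = 29.7 MHz.
29.7 MHz > fs/2 = 19.65 MHz, folds to fs − 29.7 MHz = 9.6 MHz.
73.2 MHz mod fs = 33.9 MHz.
33.9 MHz > fs/2 = 19.65 MHz, folds to fs − 33.9 MHz = 5.4 MHz.
Distinct values: {1.7 MHz, 5.4 MHz, 9.6 MHz, 19.4 MHz}.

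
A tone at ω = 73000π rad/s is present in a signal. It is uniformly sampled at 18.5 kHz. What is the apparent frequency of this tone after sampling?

ω = 73000π rad/s → f = ω/(2π) = 36500 Hz = 36.5 kHz.
36.5 kHz mod fs = 18 kHz.
18 kHz > fs/2 = 9.25 kHz, folds to fs − 18 kHz = 0.5 kHz.

0.5 kHz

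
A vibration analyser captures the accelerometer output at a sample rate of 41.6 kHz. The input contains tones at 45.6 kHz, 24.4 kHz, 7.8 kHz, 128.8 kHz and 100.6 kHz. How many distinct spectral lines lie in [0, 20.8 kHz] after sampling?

fs/2 = 20.8 kHz.
45.6 kHz mod fs = 4 kHz.
4 kHz ≤ fs/2 = 20.8 kHz, appears at 4 kHz.
24.4 kHz > fs/2 = 20.8 kHz, folds to fs − 24.4 kHz = 17.2 kHz.
7.8 kHz ≤ fs/2 = 20.8 kHz, passes unchanged.
128.8 kHz mod fs = 4 kHz.
4 kHz ≤ fs/2 = 20.8 kHz, appears at 4 kHz.
100.6 kHz mod fs = 17.4 kHz.
17.4 kHz ≤ fs/2 = 20.8 kHz, appears at 17.4 kHz.
Distinct values: {4 kHz, 7.8 kHz, 17.2 kHz, 17.4 kHz} → 4.

4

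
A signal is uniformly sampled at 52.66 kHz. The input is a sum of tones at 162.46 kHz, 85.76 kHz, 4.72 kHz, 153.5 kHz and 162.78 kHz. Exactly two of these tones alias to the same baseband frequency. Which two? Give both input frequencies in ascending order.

153.5 kHz, 162.46 kHz

fs/2 = 26.33 kHz.
162.46 kHz mod fs = 4.48 kHz.
4.48 kHz ≤ fs/2 = 26.33 kHz, appears at 4.48 kHz.
85.76 kHz mod fs = 33.1 kHz.
33.1 kHz > fs/2 = 26.33 kHz, folds to fs − 33.1 kHz = 19.56 kHz.
4.72 kHz ≤ fs/2 = 26.33 kHz, passes unchanged.
153.5 kHz mod fs = 48.18 kHz.
48.18 kHz > fs/2 = 26.33 kHz, folds to fs − 48.18 kHz = 4.48 kHz.
162.78 kHz mod fs = 4.8 kHz.
4.8 kHz ≤ fs/2 = 26.33 kHz, appears at 4.8 kHz.
153.5 kHz and 162.46 kHz both map to 4.48 kHz.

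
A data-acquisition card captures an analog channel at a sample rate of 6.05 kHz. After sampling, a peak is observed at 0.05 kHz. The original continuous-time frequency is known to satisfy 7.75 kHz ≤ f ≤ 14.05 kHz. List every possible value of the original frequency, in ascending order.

Frequencies that alias to 0.05 kHz are k·fs ± 0.05 kHz for integer k ≥ 0.
k=0: 0.05 kHz.
k=1: 6 kHz, 6.1 kHz.
k=2: 12.05 kHz, 12.15 kHz.
k=3: 18.1 kHz, 18.2 kHz.
Within [7.75 kHz, 14.05 kHz]: 12.05 kHz, 12.15 kHz.

12.05 kHz, 12.15 kHz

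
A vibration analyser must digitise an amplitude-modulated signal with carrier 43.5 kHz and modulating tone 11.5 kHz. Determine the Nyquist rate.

AM sidebands sit at fc ± fm = 32 kHz and 55 kHz.
Highest-frequency component: 55 kHz.
Nyquist rate = 2 × 55 kHz = 110 kHz.

110 kHz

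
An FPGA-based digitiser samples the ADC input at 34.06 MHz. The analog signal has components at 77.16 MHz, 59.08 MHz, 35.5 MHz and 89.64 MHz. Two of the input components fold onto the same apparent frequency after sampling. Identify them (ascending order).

59.08 MHz, 77.16 MHz

fs/2 = 17.03 MHz.
77.16 MHz mod fs = 9.04 MHz.
9.04 MHz ≤ fs/2 = 17.03 MHz, appears at 9.04 MHz.
59.08 MHz mod fs = 25.02 MHz.
25.02 MHz > fs/2 = 17.03 MHz, folds to fs − 25.02 MHz = 9.04 MHz.
35.5 MHz mod fs = 1.44 MHz.
1.44 MHz ≤ fs/2 = 17.03 MHz, appears at 1.44 MHz.
89.64 MHz mod fs = 21.52 MHz.
21.52 MHz > fs/2 = 17.03 MHz, folds to fs − 21.52 MHz = 12.54 MHz.
59.08 MHz and 77.16 MHz both map to 9.04 MHz.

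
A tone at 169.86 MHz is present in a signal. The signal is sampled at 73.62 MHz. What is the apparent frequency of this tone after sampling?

169.86 MHz mod fs = 22.62 MHz.
22.62 MHz ≤ fs/2 = 36.81 MHz, appears at 22.62 MHz.

22.62 MHz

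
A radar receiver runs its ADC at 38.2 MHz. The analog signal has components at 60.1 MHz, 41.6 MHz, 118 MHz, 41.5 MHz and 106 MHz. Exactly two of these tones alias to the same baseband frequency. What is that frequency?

3.4 MHz

fs/2 = 19.1 MHz.
60.1 MHz mod fs = 21.9 MHz.
21.9 MHz > fs/2 = 19.1 MHz, folds to fs − 21.9 MHz = 16.3 MHz.
41.6 MHz mod fs = 3.4 MHz.
3.4 MHz ≤ fs/2 = 19.1 MHz, appears at 3.4 MHz.
118 MHz mod fs = 3.4 MHz.
3.4 MHz ≤ fs/2 = 19.1 MHz, appears at 3.4 MHz.
41.5 MHz mod fs = 3.3 MHz.
3.3 MHz ≤ fs/2 = 19.1 MHz, appears at 3.3 MHz.
106 MHz mod fs = 29.6 MHz.
29.6 MHz > fs/2 = 19.1 MHz, folds to fs − 29.6 MHz = 8.6 MHz.
41.6 MHz and 118 MHz both map to 3.4 MHz.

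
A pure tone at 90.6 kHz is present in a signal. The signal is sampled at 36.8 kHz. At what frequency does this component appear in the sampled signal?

17 kHz

90.6 kHz mod fs = 17 kHz.
17 kHz ≤ fs/2 = 18.4 kHz, appears at 17 kHz.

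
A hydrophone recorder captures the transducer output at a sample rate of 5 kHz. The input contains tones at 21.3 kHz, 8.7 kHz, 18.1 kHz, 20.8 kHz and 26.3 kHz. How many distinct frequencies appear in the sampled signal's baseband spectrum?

fs/2 = 2.5 kHz.
21.3 kHz mod fs = 1.3 kHz.
1.3 kHz ≤ fs/2 = 2.5 kHz, appears at 1.3 kHz.
8.7 kHz mod fs = 3.7 kHz.
3.7 kHz > fs/2 = 2.5 kHz, folds to fs − 3.7 kHz = 1.3 kHz.
18.1 kHz mod fs = 3.1 kHz.
3.1 kHz > fs/2 = 2.5 kHz, folds to fs − 3.1 kHz = 1.9 kHz.
20.8 kHz mod fs = 0.8 kHz.
0.8 kHz ≤ fs/2 = 2.5 kHz, appears at 0.8 kHz.
26.3 kHz mod fs = 1.3 kHz.
1.3 kHz ≤ fs/2 = 2.5 kHz, appears at 1.3 kHz.
Distinct values: {0.8 kHz, 1.3 kHz, 1.9 kHz} → 3.

3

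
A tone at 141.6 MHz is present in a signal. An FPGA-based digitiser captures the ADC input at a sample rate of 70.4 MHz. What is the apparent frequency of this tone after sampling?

0.8 MHz

141.6 MHz mod fs = 0.8 MHz.
0.8 MHz ≤ fs/2 = 35.2 MHz, appears at 0.8 MHz.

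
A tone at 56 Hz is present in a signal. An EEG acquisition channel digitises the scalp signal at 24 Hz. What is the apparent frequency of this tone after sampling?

8 Hz

56 Hz mod fs = 8 Hz.
8 Hz ≤ fs/2 = 12 Hz, appears at 8 Hz.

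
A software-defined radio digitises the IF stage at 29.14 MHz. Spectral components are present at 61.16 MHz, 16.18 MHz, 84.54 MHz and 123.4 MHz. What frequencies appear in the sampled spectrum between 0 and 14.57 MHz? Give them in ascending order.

fs/2 = 14.57 MHz.
61.16 MHz mod fs = 2.88 MHz.
2.88 MHz ≤ fs/2 = 14.57 MHz, appears at 2.88 MHz.
16.18 MHz > fs/2 = 14.57 MHz, folds to fs − 16.18 MHz = 12.96 MHz.
84.54 MHz mod fs = 26.26 MHz.
26.26 MHz > fs/2 = 14.57 MHz, folds to fs − 26.26 MHz = 2.88 MHz.
123.4 MHz mod fs = 6.84 MHz.
6.84 MHz ≤ fs/2 = 14.57 MHz, appears at 6.84 MHz.
Distinct values: {2.88 MHz, 6.84 MHz, 12.96 MHz}.

2.88 MHz, 6.84 MHz, 12.96 MHz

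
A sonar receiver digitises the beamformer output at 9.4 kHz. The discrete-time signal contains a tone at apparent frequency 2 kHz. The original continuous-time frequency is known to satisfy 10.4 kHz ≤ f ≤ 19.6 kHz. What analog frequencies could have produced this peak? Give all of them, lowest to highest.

11.4 kHz, 16.8 kHz

Frequencies that alias to 2 kHz are k·fs ± 2 kHz for integer k ≥ 0.
k=0: 2 kHz.
k=1: 7.4 kHz, 11.4 kHz.
k=2: 16.8 kHz, 20.8 kHz.
k=3: 26.2 kHz, 30.2 kHz.
Within [10.4 kHz, 19.6 kHz]: 11.4 kHz, 16.8 kHz.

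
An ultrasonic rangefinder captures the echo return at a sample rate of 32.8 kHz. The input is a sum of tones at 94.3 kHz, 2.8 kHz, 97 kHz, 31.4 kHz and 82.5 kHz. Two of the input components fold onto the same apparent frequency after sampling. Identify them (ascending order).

fs/2 = 16.4 kHz.
94.3 kHz mod fs = 28.7 kHz.
28.7 kHz > fs/2 = 16.4 kHz, folds to fs − 28.7 kHz = 4.1 kHz.
2.8 kHz ≤ fs/2 = 16.4 kHz, passes unchanged.
97 kHz mod fs = 31.4 kHz.
31.4 kHz > fs/2 = 16.4 kHz, folds to fs − 31.4 kHz = 1.4 kHz.
31.4 kHz > fs/2 = 16.4 kHz, folds to fs − 31.4 kHz = 1.4 kHz.
82.5 kHz mod fs = 16.9 kHz.
16.9 kHz > fs/2 = 16.4 kHz, folds to fs − 16.9 kHz = 15.9 kHz.
31.4 kHz and 97 kHz both map to 1.4 kHz.

31.4 kHz, 97 kHz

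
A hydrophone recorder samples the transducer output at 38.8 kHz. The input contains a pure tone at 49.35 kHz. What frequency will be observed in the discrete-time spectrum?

49.35 kHz mod fs = 10.55 kHz.
10.55 kHz ≤ fs/2 = 19.4 kHz, appears at 10.55 kHz.

10.55 kHz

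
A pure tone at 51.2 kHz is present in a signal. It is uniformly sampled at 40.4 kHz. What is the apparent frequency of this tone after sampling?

51.2 kHz mod fs = 10.8 kHz.
10.8 kHz ≤ fs/2 = 20.2 kHz, appears at 10.8 kHz.

10.8 kHz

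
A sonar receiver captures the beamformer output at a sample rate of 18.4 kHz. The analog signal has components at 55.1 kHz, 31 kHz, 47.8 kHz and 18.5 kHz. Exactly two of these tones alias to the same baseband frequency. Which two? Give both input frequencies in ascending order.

fs/2 = 9.2 kHz.
55.1 kHz mod fs = 18.3 kHz.
18.3 kHz > fs/2 = 9.2 kHz, folds to fs − 18.3 kHz = 0.1 kHz.
31 kHz mod fs = 12.6 kHz.
12.6 kHz > fs/2 = 9.2 kHz, folds to fs − 12.6 kHz = 5.8 kHz.
47.8 kHz mod fs = 11 kHz.
11 kHz > fs/2 = 9.2 kHz, folds to fs − 11 kHz = 7.4 kHz.
18.5 kHz mod fs = 0.1 kHz.
0.1 kHz ≤ fs/2 = 9.2 kHz, appears at 0.1 kHz.
18.5 kHz and 55.1 kHz both map to 0.1 kHz.

18.5 kHz, 55.1 kHz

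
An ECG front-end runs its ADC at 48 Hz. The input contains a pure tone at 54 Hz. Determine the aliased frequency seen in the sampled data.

54 Hz mod fs = 6 Hz.
6 Hz ≤ fs/2 = 24 Hz, appears at 6 Hz.

6 Hz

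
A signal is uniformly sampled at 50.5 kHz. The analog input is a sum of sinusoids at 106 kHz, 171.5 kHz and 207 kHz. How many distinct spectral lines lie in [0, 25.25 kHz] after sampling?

fs/2 = 25.25 kHz.
106 kHz mod fs = 5 kHz.
5 kHz ≤ fs/2 = 25.25 kHz, appears at 5 kHz.
171.5 kHz mod fs = 20 kHz.
20 kHz ≤ fs/2 = 25.25 kHz, appears at 20 kHz.
207 kHz mod fs = 5 kHz.
5 kHz ≤ fs/2 = 25.25 kHz, appears at 5 kHz.
Distinct values: {5 kHz, 20 kHz} → 2.

2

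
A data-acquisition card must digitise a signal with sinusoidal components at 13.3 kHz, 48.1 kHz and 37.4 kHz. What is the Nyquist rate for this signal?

96.2 kHz

Highest-frequency component: 48.1 kHz.
Nyquist rate = 2 × 48.1 kHz = 96.2 kHz.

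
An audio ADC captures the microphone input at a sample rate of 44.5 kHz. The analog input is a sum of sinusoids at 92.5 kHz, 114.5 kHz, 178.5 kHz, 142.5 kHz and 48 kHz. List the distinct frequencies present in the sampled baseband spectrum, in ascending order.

0.5 kHz, 3.5 kHz, 9 kHz, 19 kHz

fs/2 = 22.25 kHz.
92.5 kHz mod fs = 3.5 kHz.
3.5 kHz ≤ fs/2 = 22.25 kHz, appears at 3.5 kHz.
114.5 kHz mod fs = 25.5 kHz.
25.5 kHz > fs/2 = 22.25 kHz, folds to fs − 25.5 kHz = 19 kHz.
178.5 kHz mod fs = 0.5 kHz.
0.5 kHz ≤ fs/2 = 22.25 kHz, appears at 0.5 kHz.
142.5 kHz mod fs = 9 kHz.
9 kHz ≤ fs/2 = 22.25 kHz, appears at 9 kHz.
48 kHz mod fs = 3.5 kHz.
3.5 kHz ≤ fs/2 = 22.25 kHz, appears at 3.5 kHz.
Distinct values: {0.5 kHz, 3.5 kHz, 9 kHz, 19 kHz}.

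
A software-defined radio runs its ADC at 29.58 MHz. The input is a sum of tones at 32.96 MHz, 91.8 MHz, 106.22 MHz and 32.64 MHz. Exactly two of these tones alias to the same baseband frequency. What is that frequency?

fs/2 = 14.79 MHz.
32.96 MHz mod fs = 3.38 MHz.
3.38 MHz ≤ fs/2 = 14.79 MHz, appears at 3.38 MHz.
91.8 MHz mod fs = 3.06 MHz.
3.06 MHz ≤ fs/2 = 14.79 MHz, appears at 3.06 MHz.
106.22 MHz mod fs = 17.48 MHz.
17.48 MHz > fs/2 = 14.79 MHz, folds to fs − 17.48 MHz = 12.1 MHz.
32.64 MHz mod fs = 3.06 MHz.
3.06 MHz ≤ fs/2 = 14.79 MHz, appears at 3.06 MHz.
32.64 MHz and 91.8 MHz both map to 3.06 MHz.

3.06 MHz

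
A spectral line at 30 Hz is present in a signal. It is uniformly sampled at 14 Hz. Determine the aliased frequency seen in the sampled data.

30 Hz mod fs = 2 Hz.
2 Hz ≤ fs/2 = 7 Hz, appears at 2 Hz.

2 Hz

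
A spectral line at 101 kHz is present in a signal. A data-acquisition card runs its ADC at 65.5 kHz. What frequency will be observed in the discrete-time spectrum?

30 kHz

101 kHz mod fs = 35.5 kHz.
35.5 kHz > fs/2 = 32.75 kHz, folds to fs − 35.5 kHz = 30 kHz.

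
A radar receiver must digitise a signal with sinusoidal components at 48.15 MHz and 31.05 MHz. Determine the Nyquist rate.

96.3 MHz

Highest-frequency component: 48.15 MHz.
Nyquist rate = 2 × 48.15 MHz = 96.3 MHz.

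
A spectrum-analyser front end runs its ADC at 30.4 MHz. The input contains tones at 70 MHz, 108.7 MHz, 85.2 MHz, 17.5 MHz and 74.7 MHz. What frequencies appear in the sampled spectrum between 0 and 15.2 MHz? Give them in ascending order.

6 MHz, 9.2 MHz, 12.9 MHz, 13.9 MHz

fs/2 = 15.2 MHz.
70 MHz mod fs = 9.2 MHz.
9.2 MHz ≤ fs/2 = 15.2 MHz, appears at 9.2 MHz.
108.7 MHz mod fs = 17.5 MHz.
17.5 MHz > fs/2 = 15.2 MHz, folds to fs − 17.5 MHz = 12.9 MHz.
85.2 MHz mod fs = 24.4 MHz.
24.4 MHz > fs/2 = 15.2 MHz, folds to fs − 24.4 MHz = 6 MHz.
17.5 MHz > fs/2 = 15.2 MHz, folds to fs − 17.5 MHz = 12.9 MHz.
74.7 MHz mod fs = 13.9 MHz.
13.9 MHz ≤ fs/2 = 15.2 MHz, appears at 13.9 MHz.
Distinct values: {6 MHz, 9.2 MHz, 12.9 MHz, 13.9 MHz}.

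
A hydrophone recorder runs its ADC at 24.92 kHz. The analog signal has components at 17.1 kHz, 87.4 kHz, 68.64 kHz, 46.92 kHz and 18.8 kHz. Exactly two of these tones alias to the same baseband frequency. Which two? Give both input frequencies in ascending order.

fs/2 = 12.46 kHz.
17.1 kHz > fs/2 = 12.46 kHz, folds to fs − 17.1 kHz = 7.82 kHz.
87.4 kHz mod fs = 12.64 kHz.
12.64 kHz > fs/2 = 12.46 kHz, folds to fs − 12.64 kHz = 12.28 kHz.
68.64 kHz mod fs = 18.8 kHz.
18.8 kHz > fs/2 = 12.46 kHz, folds to fs − 18.8 kHz = 6.12 kHz.
46.92 kHz mod fs = 22 kHz.
22 kHz > fs/2 = 12.46 kHz, folds to fs − 22 kHz = 2.92 kHz.
18.8 kHz > fs/2 = 12.46 kHz, folds to fs − 18.8 kHz = 6.12 kHz.
18.8 kHz and 68.64 kHz both map to 6.12 kHz.

18.8 kHz, 68.64 kHz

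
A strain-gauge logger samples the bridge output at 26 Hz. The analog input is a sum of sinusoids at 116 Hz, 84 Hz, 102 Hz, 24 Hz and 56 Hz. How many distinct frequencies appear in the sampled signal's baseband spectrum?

fs/2 = 13 Hz.
116 Hz mod fs = 12 Hz.
12 Hz ≤ fs/2 = 13 Hz, appears at 12 Hz.
84 Hz mod fs = 6 Hz.
6 Hz ≤ fs/2 = 13 Hz, appears at 6 Hz.
102 Hz mod fs = 24 Hz.
24 Hz > fs/2 = 13 Hz, folds to fs − 24 Hz = 2 Hz.
24 Hz > fs/2 = 13 Hz, folds to fs − 24 Hz = 2 Hz.
56 Hz mod fs = 4 Hz.
4 Hz ≤ fs/2 = 13 Hz, appears at 4 Hz.
Distinct values: {2 Hz, 4 Hz, 6 Hz, 12 Hz} → 4.

4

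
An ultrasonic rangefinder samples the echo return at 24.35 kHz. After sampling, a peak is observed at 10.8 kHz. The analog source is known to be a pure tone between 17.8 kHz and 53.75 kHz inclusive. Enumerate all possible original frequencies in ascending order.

35.15 kHz, 37.9 kHz

Frequencies that alias to 10.8 kHz are k·fs ± 10.8 kHz for integer k ≥ 0.
k=0: 10.8 kHz.
k=1: 13.55 kHz, 35.15 kHz.
k=2: 37.9 kHz, 59.5 kHz.
k=3: 62.25 kHz, 83.85 kHz.
Within [17.8 kHz, 53.75 kHz]: 35.15 kHz, 37.9 kHz.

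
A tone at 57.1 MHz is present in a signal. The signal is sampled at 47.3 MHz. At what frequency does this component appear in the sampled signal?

9.8 MHz

57.1 MHz mod fs = 9.8 MHz.
9.8 MHz ≤ fs/2 = 23.65 MHz, appears at 9.8 MHz.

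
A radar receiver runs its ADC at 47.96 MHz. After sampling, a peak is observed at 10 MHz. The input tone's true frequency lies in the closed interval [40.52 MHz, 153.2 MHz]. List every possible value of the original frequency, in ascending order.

Frequencies that alias to 10 MHz are k·fs ± 10 MHz for integer k ≥ 0.
k=0: 10 MHz.
k=1: 37.96 MHz, 57.96 MHz.
k=2: 85.92 MHz, 105.92 MHz.
k=3: 133.88 MHz, 153.88 MHz.
k=4: 181.84 MHz, 201.84 MHz.
Within [40.52 MHz, 153.2 MHz]: 57.96 MHz, 85.92 MHz, 105.92 MHz, 133.88 MHz.

57.96 MHz, 85.92 MHz, 105.92 MHz, 133.88 MHz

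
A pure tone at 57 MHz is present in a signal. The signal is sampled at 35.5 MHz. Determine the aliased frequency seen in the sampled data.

14 MHz

57 MHz mod fs = 21.5 MHz.
21.5 MHz > fs/2 = 17.75 MHz, folds to fs − 21.5 MHz = 14 MHz.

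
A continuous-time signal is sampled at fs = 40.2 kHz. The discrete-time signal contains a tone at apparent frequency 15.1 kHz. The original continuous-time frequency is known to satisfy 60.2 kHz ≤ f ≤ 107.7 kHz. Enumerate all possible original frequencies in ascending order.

Frequencies that alias to 15.1 kHz are k·fs ± 15.1 kHz for integer k ≥ 0.
k=0: 15.1 kHz.
k=1: 25.1 kHz, 55.3 kHz.
k=2: 65.3 kHz, 95.5 kHz.
k=3: 105.5 kHz, 135.7 kHz.
k=4: 145.7 kHz, 175.9 kHz.
Within [60.2 kHz, 107.7 kHz]: 65.3 kHz, 95.5 kHz, 105.5 kHz.

65.3 kHz, 95.5 kHz, 105.5 kHz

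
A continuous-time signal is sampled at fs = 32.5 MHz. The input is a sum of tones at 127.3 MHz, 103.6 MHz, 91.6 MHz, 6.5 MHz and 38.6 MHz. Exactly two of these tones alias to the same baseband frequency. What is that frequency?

6.1 MHz

fs/2 = 16.25 MHz.
127.3 MHz mod fs = 29.8 MHz.
29.8 MHz > fs/2 = 16.25 MHz, folds to fs − 29.8 MHz = 2.7 MHz.
103.6 MHz mod fs = 6.1 MHz.
6.1 MHz ≤ fs/2 = 16.25 MHz, appears at 6.1 MHz.
91.6 MHz mod fs = 26.6 MHz.
26.6 MHz > fs/2 = 16.25 MHz, folds to fs − 26.6 MHz = 5.9 MHz.
6.5 MHz ≤ fs/2 = 16.25 MHz, passes unchanged.
38.6 MHz mod fs = 6.1 MHz.
6.1 MHz ≤ fs/2 = 16.25 MHz, appears at 6.1 MHz.
38.6 MHz and 103.6 MHz both map to 6.1 MHz.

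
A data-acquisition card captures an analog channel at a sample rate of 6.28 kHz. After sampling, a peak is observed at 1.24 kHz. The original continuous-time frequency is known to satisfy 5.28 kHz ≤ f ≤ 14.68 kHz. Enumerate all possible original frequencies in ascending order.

7.52 kHz, 11.32 kHz, 13.8 kHz

Frequencies that alias to 1.24 kHz are k·fs ± 1.24 kHz for integer k ≥ 0.
k=0: 1.24 kHz.
k=1: 5.04 kHz, 7.52 kHz.
k=2: 11.32 kHz, 13.8 kHz.
k=3: 17.6 kHz, 20.08 kHz.
Within [5.28 kHz, 14.68 kHz]: 7.52 kHz, 11.32 kHz, 13.8 kHz.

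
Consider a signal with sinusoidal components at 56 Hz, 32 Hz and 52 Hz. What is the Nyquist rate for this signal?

Highest-frequency component: 56 Hz.
Nyquist rate = 2 × 56 Hz = 112 Hz.

112 Hz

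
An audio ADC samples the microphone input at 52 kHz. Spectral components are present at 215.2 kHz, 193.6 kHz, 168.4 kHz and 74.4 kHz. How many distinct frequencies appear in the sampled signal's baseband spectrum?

fs/2 = 26 kHz.
215.2 kHz mod fs = 7.2 kHz.
7.2 kHz ≤ fs/2 = 26 kHz, appears at 7.2 kHz.
193.6 kHz mod fs = 37.6 kHz.
37.6 kHz > fs/2 = 26 kHz, folds to fs − 37.6 kHz = 14.4 kHz.
168.4 kHz mod fs = 12.4 kHz.
12.4 kHz ≤ fs/2 = 26 kHz, appears at 12.4 kHz.
74.4 kHz mod fs = 22.4 kHz.
22.4 kHz ≤ fs/2 = 26 kHz, appears at 22.4 kHz.
Distinct values: {7.2 kHz, 12.4 kHz, 14.4 kHz, 22.4 kHz} → 4.

4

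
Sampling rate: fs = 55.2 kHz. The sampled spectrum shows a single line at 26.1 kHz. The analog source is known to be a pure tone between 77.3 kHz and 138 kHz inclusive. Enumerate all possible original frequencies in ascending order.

81.3 kHz, 84.3 kHz, 136.5 kHz

Frequencies that alias to 26.1 kHz are k·fs ± 26.1 kHz for integer k ≥ 0.
k=0: 26.1 kHz.
k=1: 29.1 kHz, 81.3 kHz.
k=2: 84.3 kHz, 136.5 kHz.
k=3: 139.5 kHz, 191.7 kHz.
Within [77.3 kHz, 138 kHz]: 81.3 kHz, 84.3 kHz, 136.5 kHz.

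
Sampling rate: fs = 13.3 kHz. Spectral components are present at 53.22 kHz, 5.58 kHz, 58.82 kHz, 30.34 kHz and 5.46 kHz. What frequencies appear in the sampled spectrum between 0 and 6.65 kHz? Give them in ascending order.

0.02 kHz, 3.74 kHz, 5.46 kHz, 5.58 kHz, 5.62 kHz

fs/2 = 6.65 kHz.
53.22 kHz mod fs = 0.02 kHz.
0.02 kHz ≤ fs/2 = 6.65 kHz, appears at 0.02 kHz.
5.58 kHz ≤ fs/2 = 6.65 kHz, passes unchanged.
58.82 kHz mod fs = 5.62 kHz.
5.62 kHz ≤ fs/2 = 6.65 kHz, appears at 5.62 kHz.
30.34 kHz mod fs = 3.74 kHz.
3.74 kHz ≤ fs/2 = 6.65 kHz, appears at 3.74 kHz.
5.46 kHz ≤ fs/2 = 6.65 kHz, passes unchanged.
Distinct values: {0.02 kHz, 3.74 kHz, 5.46 kHz, 5.58 kHz, 5.62 kHz}.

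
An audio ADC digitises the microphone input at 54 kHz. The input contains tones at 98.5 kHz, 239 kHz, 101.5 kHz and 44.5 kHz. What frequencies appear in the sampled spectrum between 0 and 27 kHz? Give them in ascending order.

6.5 kHz, 9.5 kHz, 23 kHz

fs/2 = 27 kHz.
98.5 kHz mod fs = 44.5 kHz.
44.5 kHz > fs/2 = 27 kHz, folds to fs − 44.5 kHz = 9.5 kHz.
239 kHz mod fs = 23 kHz.
23 kHz ≤ fs/2 = 27 kHz, appears at 23 kHz.
101.5 kHz mod fs = 47.5 kHz.
47.5 kHz > fs/2 = 27 kHz, folds to fs − 47.5 kHz = 6.5 kHz.
44.5 kHz > fs/2 = 27 kHz, folds to fs − 44.5 kHz = 9.5 kHz.
Distinct values: {6.5 kHz, 9.5 kHz, 23 kHz}.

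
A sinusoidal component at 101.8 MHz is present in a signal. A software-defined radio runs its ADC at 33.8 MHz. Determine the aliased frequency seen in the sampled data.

101.8 MHz mod fs = 0.4 MHz.
0.4 MHz ≤ fs/2 = 16.9 MHz, appears at 0.4 MHz.

0.4 MHz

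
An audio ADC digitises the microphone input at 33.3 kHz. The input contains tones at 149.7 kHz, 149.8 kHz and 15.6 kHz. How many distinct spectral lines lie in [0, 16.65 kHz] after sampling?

fs/2 = 16.65 kHz.
149.7 kHz mod fs = 16.5 kHz.
16.5 kHz ≤ fs/2 = 16.65 kHz, appears at 16.5 kHz.
149.8 kHz mod fs = 16.6 kHz.
16.6 kHz ≤ fs/2 = 16.65 kHz, appears at 16.6 kHz.
15.6 kHz ≤ fs/2 = 16.65 kHz, passes unchanged.
Distinct values: {15.6 kHz, 16.5 kHz, 16.6 kHz} → 3.

3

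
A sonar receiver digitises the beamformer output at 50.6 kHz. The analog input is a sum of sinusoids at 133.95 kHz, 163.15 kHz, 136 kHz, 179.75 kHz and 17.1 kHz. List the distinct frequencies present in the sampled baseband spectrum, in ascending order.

11.35 kHz, 15.8 kHz, 17.1 kHz, 17.85 kHz, 22.65 kHz

fs/2 = 25.3 kHz.
133.95 kHz mod fs = 32.75 kHz.
32.75 kHz > fs/2 = 25.3 kHz, folds to fs − 32.75 kHz = 17.85 kHz.
163.15 kHz mod fs = 11.35 kHz.
11.35 kHz ≤ fs/2 = 25.3 kHz, appears at 11.35 kHz.
136 kHz mod fs = 34.8 kHz.
34.8 kHz > fs/2 = 25.3 kHz, folds to fs − 34.8 kHz = 15.8 kHz.
179.75 kHz mod fs = 27.95 kHz.
27.95 kHz > fs/2 = 25.3 kHz, folds to fs − 27.95 kHz = 22.65 kHz.
17.1 kHz ≤ fs/2 = 25.3 kHz, passes unchanged.
Distinct values: {11.35 kHz, 15.8 kHz, 17.1 kHz, 17.85 kHz, 22.65 kHz}.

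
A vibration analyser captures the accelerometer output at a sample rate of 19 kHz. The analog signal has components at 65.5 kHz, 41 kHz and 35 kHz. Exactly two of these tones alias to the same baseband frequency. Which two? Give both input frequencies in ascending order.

35 kHz, 41 kHz

fs/2 = 9.5 kHz.
65.5 kHz mod fs = 8.5 kHz.
8.5 kHz ≤ fs/2 = 9.5 kHz, appears at 8.5 kHz.
41 kHz mod fs = 3 kHz.
3 kHz ≤ fs/2 = 9.5 kHz, appears at 3 kHz.
35 kHz mod fs = 16 kHz.
16 kHz > fs/2 = 9.5 kHz, folds to fs − 16 kHz = 3 kHz.
35 kHz and 41 kHz both map to 3 kHz.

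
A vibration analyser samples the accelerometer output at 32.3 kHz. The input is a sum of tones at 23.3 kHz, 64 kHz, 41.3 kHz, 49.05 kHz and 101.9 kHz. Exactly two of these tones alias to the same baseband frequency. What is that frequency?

fs/2 = 16.15 kHz.
23.3 kHz > fs/2 = 16.15 kHz, folds to fs − 23.3 kHz = 9 kHz.
64 kHz mod fs = 31.7 kHz.
31.7 kHz > fs/2 = 16.15 kHz, folds to fs − 31.7 kHz = 0.6 kHz.
41.3 kHz mod fs = 9 kHz.
9 kHz ≤ fs/2 = 16.15 kHz, appears at 9 kHz.
49.05 kHz mod fs = 16.75 kHz.
16.75 kHz > fs/2 = 16.15 kHz, folds to fs − 16.75 kHz = 15.55 kHz.
101.9 kHz mod fs = 5 kHz.
5 kHz ≤ fs/2 = 16.15 kHz, appears at 5 kHz.
23.3 kHz and 41.3 kHz both map to 9 kHz.

9 kHz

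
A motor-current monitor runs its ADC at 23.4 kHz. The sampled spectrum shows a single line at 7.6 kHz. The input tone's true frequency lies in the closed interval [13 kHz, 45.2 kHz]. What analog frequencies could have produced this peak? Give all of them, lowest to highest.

15.8 kHz, 31 kHz, 39.2 kHz

Frequencies that alias to 7.6 kHz are k·fs ± 7.6 kHz for integer k ≥ 0.
k=0: 7.6 kHz.
k=1: 15.8 kHz, 31 kHz.
k=2: 39.2 kHz, 54.4 kHz.
k=3: 62.6 kHz, 77.8 kHz.
Within [13 kHz, 45.2 kHz]: 15.8 kHz, 31 kHz, 39.2 kHz.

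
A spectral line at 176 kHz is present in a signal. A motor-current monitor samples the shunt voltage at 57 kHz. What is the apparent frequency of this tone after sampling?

176 kHz mod fs = 5 kHz.
5 kHz ≤ fs/2 = 28.5 kHz, appears at 5 kHz.

5 kHz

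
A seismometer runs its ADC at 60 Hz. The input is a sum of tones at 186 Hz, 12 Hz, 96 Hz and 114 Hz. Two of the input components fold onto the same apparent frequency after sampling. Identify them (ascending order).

fs/2 = 30 Hz.
186 Hz mod fs = 6 Hz.
6 Hz ≤ fs/2 = 30 Hz, appears at 6 Hz.
12 Hz ≤ fs/2 = 30 Hz, passes unchanged.
96 Hz mod fs = 36 Hz.
36 Hz > fs/2 = 30 Hz, folds to fs − 36 Hz = 24 Hz.
114 Hz mod fs = 54 Hz.
54 Hz > fs/2 = 30 Hz, folds to fs − 54 Hz = 6 Hz.
114 Hz and 186 Hz both map to 6 Hz.

114 Hz, 186 Hz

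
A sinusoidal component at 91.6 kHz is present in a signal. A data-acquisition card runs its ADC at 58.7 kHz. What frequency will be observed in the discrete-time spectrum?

91.6 kHz mod fs = 32.9 kHz.
32.9 kHz > fs/2 = 29.35 kHz, folds to fs − 32.9 kHz = 25.8 kHz.

25.8 kHz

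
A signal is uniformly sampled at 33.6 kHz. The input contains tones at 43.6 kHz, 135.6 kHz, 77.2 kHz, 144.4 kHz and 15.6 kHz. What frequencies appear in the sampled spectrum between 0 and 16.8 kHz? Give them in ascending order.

fs/2 = 16.8 kHz.
43.6 kHz mod fs = 10 kHz.
10 kHz ≤ fs/2 = 16.8 kHz, appears at 10 kHz.
135.6 kHz mod fs = 1.2 kHz.
1.2 kHz ≤ fs/2 = 16.8 kHz, appears at 1.2 kHz.
77.2 kHz mod fs = 10 kHz.
10 kHz ≤ fs/2 = 16.8 kHz, appears at 10 kHz.
144.4 kHz mod fs = 10 kHz.
10 kHz ≤ fs/2 = 16.8 kHz, appears at 10 kHz.
15.6 kHz ≤ fs/2 = 16.8 kHz, passes unchanged.
Distinct values: {1.2 kHz, 10 kHz, 15.6 kHz}.

1.2 kHz, 10 kHz, 15.6 kHz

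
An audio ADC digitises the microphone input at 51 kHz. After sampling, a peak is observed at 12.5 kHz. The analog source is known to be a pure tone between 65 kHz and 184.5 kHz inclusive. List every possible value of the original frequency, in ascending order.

Frequencies that alias to 12.5 kHz are k·fs ± 12.5 kHz for integer k ≥ 0.
k=0: 12.5 kHz.
k=1: 38.5 kHz, 63.5 kHz.
k=2: 89.5 kHz, 114.5 kHz.
k=3: 140.5 kHz, 165.5 kHz.
k=4: 191.5 kHz, 216.5 kHz.
Within [65 kHz, 184.5 kHz]: 89.5 kHz, 114.5 kHz, 140.5 kHz, 165.5 kHz.

89.5 kHz, 114.5 kHz, 140.5 kHz, 165.5 kHz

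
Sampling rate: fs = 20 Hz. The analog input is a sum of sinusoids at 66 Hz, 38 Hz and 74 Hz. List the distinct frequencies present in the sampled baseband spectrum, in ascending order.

fs/2 = 10 Hz.
66 Hz mod fs = 6 Hz.
6 Hz ≤ fs/2 = 10 Hz, appears at 6 Hz.
38 Hz mod fs = 18 Hz.
18 Hz > fs/2 = 10 Hz, folds to fs − 18 Hz = 2 Hz.
74 Hz mod fs = 14 Hz.
14 Hz > fs/2 = 10 Hz, folds to fs − 14 Hz = 6 Hz.
Distinct values: {2 Hz, 6 Hz}.

2 Hz, 6 Hz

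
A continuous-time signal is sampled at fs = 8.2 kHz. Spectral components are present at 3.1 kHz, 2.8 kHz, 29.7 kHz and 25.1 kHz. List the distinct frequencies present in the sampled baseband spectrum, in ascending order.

fs/2 = 4.1 kHz.
3.1 kHz ≤ fs/2 = 4.1 kHz, passes unchanged.
2.8 kHz ≤ fs/2 = 4.1 kHz, passes unchanged.
29.7 kHz mod fs = 5.1 kHz.
5.1 kHz > fs/2 = 4.1 kHz, folds to fs − 5.1 kHz = 3.1 kHz.
25.1 kHz mod fs = 0.5 kHz.
0.5 kHz ≤ fs/2 = 4.1 kHz, appears at 0.5 kHz.
Distinct values: {0.5 kHz, 2.8 kHz, 3.1 kHz}.

0.5 kHz, 2.8 kHz, 3.1 kHz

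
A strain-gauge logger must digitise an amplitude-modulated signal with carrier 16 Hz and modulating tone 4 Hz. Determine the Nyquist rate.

AM sidebands sit at fc ± fm = 12 Hz and 20 Hz.
Highest-frequency component: 20 Hz.
Nyquist rate = 2 × 20 Hz = 40 Hz.

40 Hz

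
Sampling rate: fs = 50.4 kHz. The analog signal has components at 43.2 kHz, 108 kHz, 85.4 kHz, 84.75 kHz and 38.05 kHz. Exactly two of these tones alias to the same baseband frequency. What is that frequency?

fs/2 = 25.2 kHz.
43.2 kHz > fs/2 = 25.2 kHz, folds to fs − 43.2 kHz = 7.2 kHz.
108 kHz mod fs = 7.2 kHz.
7.2 kHz ≤ fs/2 = 25.2 kHz, appears at 7.2 kHz.
85.4 kHz mod fs = 35 kHz.
35 kHz > fs/2 = 25.2 kHz, folds to fs − 35 kHz = 15.4 kHz.
84.75 kHz mod fs = 34.35 kHz.
34.35 kHz > fs/2 = 25.2 kHz, folds to fs − 34.35 kHz = 16.05 kHz.
38.05 kHz > fs/2 = 25.2 kHz, folds to fs − 38.05 kHz = 12.35 kHz.
43.2 kHz and 108 kHz both map to 7.2 kHz.

7.2 kHz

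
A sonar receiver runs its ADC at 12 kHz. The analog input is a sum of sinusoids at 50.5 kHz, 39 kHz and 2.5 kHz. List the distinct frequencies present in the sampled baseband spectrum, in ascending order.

fs/2 = 6 kHz.
50.5 kHz mod fs = 2.5 kHz.
2.5 kHz ≤ fs/2 = 6 kHz, appears at 2.5 kHz.
39 kHz mod fs = 3 kHz.
3 kHz ≤ fs/2 = 6 kHz, appears at 3 kHz.
2.5 kHz ≤ fs/2 = 6 kHz, passes unchanged.
Distinct values: {2.5 kHz, 3 kHz}.

2.5 kHz, 3 kHz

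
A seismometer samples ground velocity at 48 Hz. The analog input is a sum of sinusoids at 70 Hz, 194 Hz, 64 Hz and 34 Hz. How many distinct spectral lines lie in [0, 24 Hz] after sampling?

4

fs/2 = 24 Hz.
70 Hz mod fs = 22 Hz.
22 Hz ≤ fs/2 = 24 Hz, appears at 22 Hz.
194 Hz mod fs = 2 Hz.
2 Hz ≤ fs/2 = 24 Hz, appears at 2 Hz.
64 Hz mod fs = 16 Hz.
16 Hz ≤ fs/2 = 24 Hz, appears at 16 Hz.
34 Hz > fs/2 = 24 Hz, folds to fs − 34 Hz = 14 Hz.
Distinct values: {2 Hz, 14 Hz, 16 Hz, 22 Hz} → 4.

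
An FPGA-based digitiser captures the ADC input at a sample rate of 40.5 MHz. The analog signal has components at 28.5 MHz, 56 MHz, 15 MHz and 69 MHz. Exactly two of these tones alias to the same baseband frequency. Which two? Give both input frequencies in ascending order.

fs/2 = 20.25 MHz.
28.5 MHz > fs/2 = 20.25 MHz, folds to fs − 28.5 MHz = 12 MHz.
56 MHz mod fs = 15.5 MHz.
15.5 MHz ≤ fs/2 = 20.25 MHz, appears at 15.5 MHz.
15 MHz ≤ fs/2 = 20.25 MHz, passes unchanged.
69 MHz mod fs = 28.5 MHz.
28.5 MHz > fs/2 = 20.25 MHz, folds to fs − 28.5 MHz = 12 MHz.
28.5 MHz and 69 MHz both map to 12 MHz.

28.5 MHz, 69 MHz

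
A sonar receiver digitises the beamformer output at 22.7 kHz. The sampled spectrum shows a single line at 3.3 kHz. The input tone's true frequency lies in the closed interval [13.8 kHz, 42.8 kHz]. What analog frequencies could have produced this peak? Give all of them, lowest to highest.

19.4 kHz, 26 kHz, 42.1 kHz

Frequencies that alias to 3.3 kHz are k·fs ± 3.3 kHz for integer k ≥ 0.
k=0: 3.3 kHz.
k=1: 19.4 kHz, 26 kHz.
k=2: 42.1 kHz, 48.7 kHz.
k=3: 64.8 kHz, 71.4 kHz.
Within [13.8 kHz, 42.8 kHz]: 19.4 kHz, 26 kHz, 42.1 kHz.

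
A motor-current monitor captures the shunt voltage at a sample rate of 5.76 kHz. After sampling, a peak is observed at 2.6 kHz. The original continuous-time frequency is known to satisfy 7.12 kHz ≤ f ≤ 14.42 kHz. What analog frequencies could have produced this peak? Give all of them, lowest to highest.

Frequencies that alias to 2.6 kHz are k·fs ± 2.6 kHz for integer k ≥ 0.
k=0: 2.6 kHz.
k=1: 3.16 kHz, 8.36 kHz.
k=2: 8.92 kHz, 14.12 kHz.
k=3: 14.68 kHz, 19.88 kHz.
Within [7.12 kHz, 14.42 kHz]: 8.36 kHz, 8.92 kHz, 14.12 kHz.

8.36 kHz, 8.92 kHz, 14.12 kHz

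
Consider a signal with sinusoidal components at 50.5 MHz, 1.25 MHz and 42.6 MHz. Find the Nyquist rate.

101 MHz

Highest-frequency component: 50.5 MHz.
Nyquist rate = 2 × 50.5 MHz = 101 MHz.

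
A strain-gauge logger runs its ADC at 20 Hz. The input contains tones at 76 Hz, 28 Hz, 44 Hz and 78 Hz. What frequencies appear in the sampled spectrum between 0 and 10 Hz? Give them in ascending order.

2 Hz, 4 Hz, 8 Hz

fs/2 = 10 Hz.
76 Hz mod fs = 16 Hz.
16 Hz > fs/2 = 10 Hz, folds to fs − 16 Hz = 4 Hz.
28 Hz mod fs = 8 Hz.
8 Hz ≤ fs/2 = 10 Hz, appears at 8 Hz.
44 Hz mod fs = 4 Hz.
4 Hz ≤ fs/2 = 10 Hz, appears at 4 Hz.
78 Hz mod fs = 18 Hz.
18 Hz > fs/2 = 10 Hz, folds to fs − 18 Hz = 2 Hz.
Distinct values: {2 Hz, 4 Hz, 8 Hz}.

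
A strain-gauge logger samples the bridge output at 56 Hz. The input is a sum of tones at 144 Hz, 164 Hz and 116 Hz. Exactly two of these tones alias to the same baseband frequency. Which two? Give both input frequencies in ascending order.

116 Hz, 164 Hz

fs/2 = 28 Hz.
144 Hz mod fs = 32 Hz.
32 Hz > fs/2 = 28 Hz, folds to fs − 32 Hz = 24 Hz.
164 Hz mod fs = 52 Hz.
52 Hz > fs/2 = 28 Hz, folds to fs − 52 Hz = 4 Hz.
116 Hz mod fs = 4 Hz.
4 Hz ≤ fs/2 = 28 Hz, appears at 4 Hz.
116 Hz and 164 Hz both map to 4 Hz.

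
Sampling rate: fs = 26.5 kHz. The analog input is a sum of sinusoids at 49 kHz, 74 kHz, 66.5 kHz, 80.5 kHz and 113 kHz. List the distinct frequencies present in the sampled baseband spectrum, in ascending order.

fs/2 = 13.25 kHz.
49 kHz mod fs = 22.5 kHz.
22.5 kHz > fs/2 = 13.25 kHz, folds to fs − 22.5 kHz = 4 kHz.
74 kHz mod fs = 21 kHz.
21 kHz > fs/2 = 13.25 kHz, folds to fs − 21 kHz = 5.5 kHz.
66.5 kHz mod fs = 13.5 kHz.
13.5 kHz > fs/2 = 13.25 kHz, folds to fs − 13.5 kHz = 13 kHz.
80.5 kHz mod fs = 1 kHz.
1 kHz ≤ fs/2 = 13.25 kHz, appears at 1 kHz.
113 kHz mod fs = 7 kHz.
7 kHz ≤ fs/2 = 13.25 kHz, appears at 7 kHz.
Distinct values: {1 kHz, 4 kHz, 5.5 kHz, 7 kHz, 13 kHz}.

1 kHz, 4 kHz, 5.5 kHz, 7 kHz, 13 kHz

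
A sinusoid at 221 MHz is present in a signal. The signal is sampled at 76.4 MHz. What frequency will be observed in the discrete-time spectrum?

8.2 MHz

221 MHz mod fs = 68.2 MHz.
68.2 MHz > fs/2 = 38.2 MHz, folds to fs − 68.2 MHz = 8.2 MHz.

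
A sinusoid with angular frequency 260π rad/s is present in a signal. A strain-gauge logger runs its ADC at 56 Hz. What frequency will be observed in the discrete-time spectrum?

18 Hz

ω = 260π rad/s → f = ω/(2π) = 130 Hz.
130 Hz mod fs = 18 Hz.
18 Hz ≤ fs/2 = 28 Hz, appears at 18 Hz.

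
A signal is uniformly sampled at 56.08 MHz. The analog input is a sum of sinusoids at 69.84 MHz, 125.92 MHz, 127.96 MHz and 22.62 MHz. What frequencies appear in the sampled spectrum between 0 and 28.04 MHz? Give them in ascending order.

fs/2 = 28.04 MHz.
69.84 MHz mod fs = 13.76 MHz.
13.76 MHz ≤ fs/2 = 28.04 MHz, appears at 13.76 MHz.
125.92 MHz mod fs = 13.76 MHz.
13.76 MHz ≤ fs/2 = 28.04 MHz, appears at 13.76 MHz.
127.96 MHz mod fs = 15.8 MHz.
15.8 MHz ≤ fs/2 = 28.04 MHz, appears at 15.8 MHz.
22.62 MHz ≤ fs/2 = 28.04 MHz, passes unchanged.
Distinct values: {13.76 MHz, 15.8 MHz, 22.62 MHz}.

13.76 MHz, 15.8 MHz, 22.62 MHz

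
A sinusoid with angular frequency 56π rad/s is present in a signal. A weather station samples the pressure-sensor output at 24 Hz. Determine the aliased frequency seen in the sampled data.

ω = 56π rad/s → f = ω/(2π) = 28 Hz.
28 Hz mod fs = 4 Hz.
4 Hz ≤ fs/2 = 12 Hz, appears at 4 Hz.

4 Hz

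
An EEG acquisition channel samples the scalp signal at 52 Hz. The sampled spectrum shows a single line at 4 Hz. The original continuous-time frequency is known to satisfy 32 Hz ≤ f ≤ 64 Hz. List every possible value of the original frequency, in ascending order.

48 Hz, 56 Hz

Frequencies that alias to 4 Hz are k·fs ± 4 Hz for integer k ≥ 0.
k=0: 4 Hz.
k=1: 48 Hz, 56 Hz.
k=2: 100 Hz, 108 Hz.
Within [32 Hz, 64 Hz]: 48 Hz, 56 Hz.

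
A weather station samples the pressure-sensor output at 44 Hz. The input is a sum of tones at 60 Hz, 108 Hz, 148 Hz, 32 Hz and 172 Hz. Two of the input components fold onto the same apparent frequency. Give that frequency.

16 Hz

fs/2 = 22 Hz.
60 Hz mod fs = 16 Hz.
16 Hz ≤ fs/2 = 22 Hz, appears at 16 Hz.
108 Hz mod fs = 20 Hz.
20 Hz ≤ fs/2 = 22 Hz, appears at 20 Hz.
148 Hz mod fs = 16 Hz.
16 Hz ≤ fs/2 = 22 Hz, appears at 16 Hz.
32 Hz > fs/2 = 22 Hz, folds to fs − 32 Hz = 12 Hz.
172 Hz mod fs = 40 Hz.
40 Hz > fs/2 = 22 Hz, folds to fs − 40 Hz = 4 Hz.
60 Hz and 148 Hz both map to 16 Hz.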